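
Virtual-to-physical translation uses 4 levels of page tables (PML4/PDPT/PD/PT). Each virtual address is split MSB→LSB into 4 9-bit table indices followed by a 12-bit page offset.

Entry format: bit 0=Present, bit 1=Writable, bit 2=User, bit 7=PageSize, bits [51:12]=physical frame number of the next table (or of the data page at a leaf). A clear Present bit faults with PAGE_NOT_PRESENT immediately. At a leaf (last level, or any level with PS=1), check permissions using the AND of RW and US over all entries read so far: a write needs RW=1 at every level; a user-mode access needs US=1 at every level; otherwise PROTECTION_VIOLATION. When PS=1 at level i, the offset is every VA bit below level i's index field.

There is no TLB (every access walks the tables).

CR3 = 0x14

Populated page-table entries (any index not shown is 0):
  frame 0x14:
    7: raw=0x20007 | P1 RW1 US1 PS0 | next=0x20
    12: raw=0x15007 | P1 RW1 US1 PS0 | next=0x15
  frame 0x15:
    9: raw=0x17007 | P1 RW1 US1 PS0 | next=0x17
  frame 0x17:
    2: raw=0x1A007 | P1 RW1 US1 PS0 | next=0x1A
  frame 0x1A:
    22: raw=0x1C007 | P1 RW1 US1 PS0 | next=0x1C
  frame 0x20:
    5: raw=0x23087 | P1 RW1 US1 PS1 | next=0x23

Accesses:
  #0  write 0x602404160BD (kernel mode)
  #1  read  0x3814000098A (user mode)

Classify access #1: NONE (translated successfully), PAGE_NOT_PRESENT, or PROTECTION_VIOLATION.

Trace:
#0 VA=0x602404160BD (w,kernel):
  L0: frame=0x14 idx=12 entry=0x15007 [P=1 RW=1 US=1 PS=0]
  L1: frame=0x15 idx=9 entry=0x17007 [P=1 RW=1 US=1 PS=0]
  L2: frame=0x17 idx=2 entry=0x1A007 [P=1 RW=1 US=1 PS=0]
  L3: frame=0x1A idx=22 entry=0x1C007 [P=1 RW=1 US=1 PS=0]
  ⇒ phys 0x1C0BD  [4 reads]
#1 VA=0x3814000098A (r,user):
  L0: frame=0x14 idx=7 entry=0x20007 [P=1 RW=1 US=1 PS=0]
  L1: frame=0x20 idx=5 entry=0x23087 [P=1 RW=1 US=1 PS=1]
  ⇒ phys 0x2398A (huge @L1)  [2 reads]

Access #1 fault: NONE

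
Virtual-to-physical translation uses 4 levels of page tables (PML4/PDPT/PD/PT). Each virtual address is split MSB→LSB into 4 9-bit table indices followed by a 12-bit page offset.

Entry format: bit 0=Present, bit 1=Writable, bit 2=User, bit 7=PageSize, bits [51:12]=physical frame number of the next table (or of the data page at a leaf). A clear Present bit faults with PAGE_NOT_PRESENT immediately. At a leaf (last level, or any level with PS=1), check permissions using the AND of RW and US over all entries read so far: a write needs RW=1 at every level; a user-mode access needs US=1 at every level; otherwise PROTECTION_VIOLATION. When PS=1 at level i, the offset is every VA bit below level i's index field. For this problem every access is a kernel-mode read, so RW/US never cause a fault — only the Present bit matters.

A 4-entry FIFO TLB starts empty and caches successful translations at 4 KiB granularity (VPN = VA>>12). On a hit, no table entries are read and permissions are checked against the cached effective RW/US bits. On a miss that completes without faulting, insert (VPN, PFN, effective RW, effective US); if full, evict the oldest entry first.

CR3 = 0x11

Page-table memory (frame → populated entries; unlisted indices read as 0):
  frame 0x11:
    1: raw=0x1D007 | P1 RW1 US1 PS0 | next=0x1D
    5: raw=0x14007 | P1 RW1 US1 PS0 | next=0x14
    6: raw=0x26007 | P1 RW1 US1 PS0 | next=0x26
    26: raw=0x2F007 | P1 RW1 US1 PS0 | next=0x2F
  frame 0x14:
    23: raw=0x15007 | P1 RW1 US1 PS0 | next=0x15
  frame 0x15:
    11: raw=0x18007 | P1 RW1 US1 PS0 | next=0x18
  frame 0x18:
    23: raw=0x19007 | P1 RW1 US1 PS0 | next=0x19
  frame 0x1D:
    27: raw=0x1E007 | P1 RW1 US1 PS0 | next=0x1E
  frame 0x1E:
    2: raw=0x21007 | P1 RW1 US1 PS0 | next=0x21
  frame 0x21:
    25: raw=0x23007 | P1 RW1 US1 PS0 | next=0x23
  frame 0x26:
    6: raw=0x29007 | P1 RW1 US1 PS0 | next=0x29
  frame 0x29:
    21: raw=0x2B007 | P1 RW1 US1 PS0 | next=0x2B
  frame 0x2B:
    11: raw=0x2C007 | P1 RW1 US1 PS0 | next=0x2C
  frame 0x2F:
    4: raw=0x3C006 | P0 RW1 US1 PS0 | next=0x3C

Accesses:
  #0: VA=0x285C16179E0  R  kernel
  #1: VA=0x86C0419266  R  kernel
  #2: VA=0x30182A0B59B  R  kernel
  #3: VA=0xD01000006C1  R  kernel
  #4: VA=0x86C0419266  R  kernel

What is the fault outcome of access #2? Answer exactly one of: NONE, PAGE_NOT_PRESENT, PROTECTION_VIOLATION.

Walk each access:
#0 VA=0x285C16179E0 (r,kernel):
  lvl0: tbl 0x11, slot 5 ⇒ 0x14007 (P1/RW1/US1/PS0)
  lvl1: tbl 0x14, slot 23 ⇒ 0x15007 (P1/RW1/US1/PS0)
  lvl2: tbl 0x15, slot 11 ⇒ 0x18007 (P1/RW1/US1/PS0)
  lvl3: tbl 0x18, slot 23 ⇒ 0x19007 (P1/RW1/US1/PS0)
  ⇒ phys 0x199E0  [4 reads]
#1 VA=0x86C0419266 (r,kernel):
  lvl0: tbl 0x11, slot 1 ⇒ 0x1D007 (P1/RW1/US1/PS0)
  lvl1: tbl 0x1D, slot 27 ⇒ 0x1E007 (P1/RW1/US1/PS0)
  lvl2: tbl 0x1E, slot 2 ⇒ 0x21007 (P1/RW1/US1/PS0)
  lvl3: tbl 0x21, slot 25 ⇒ 0x23007 (P1/RW1/US1/PS0)
  ⇒ phys 0x23266  [4 reads]
#2 VA=0x30182A0B59B (r,kernel):
  lvl0: tbl 0x11, slot 6 ⇒ 0x26007 (P1/RW1/US1/PS0)
  lvl1: tbl 0x26, slot 6 ⇒ 0x29007 (P1/RW1/US1/PS0)
  lvl2: tbl 0x29, slot 21 ⇒ 0x2B007 (P1/RW1/US1/PS0)
  lvl3: tbl 0x2B, slot 11 ⇒ 0x2C007 (P1/RW1/US1/PS0)
  ⇒ phys 0x2C59B  [4 reads]
#3 VA=0xD01000006C1 (r,kernel):
  lvl0: tbl 0x11, slot 26 ⇒ 0x2F007 (P1/RW1/US1/PS0)
  lvl1: tbl 0x2F, slot 4 ⇒ 0x3C006 (P0/RW1/US1/PS0)
  ✗ PAGE_NOT_PRESENT  [2 reads]
#4 VA=0x86C0419266 (r,kernel):
  TLB hit vpn=0x86C0419 → PA=0x23266

Access #2 fault: NONE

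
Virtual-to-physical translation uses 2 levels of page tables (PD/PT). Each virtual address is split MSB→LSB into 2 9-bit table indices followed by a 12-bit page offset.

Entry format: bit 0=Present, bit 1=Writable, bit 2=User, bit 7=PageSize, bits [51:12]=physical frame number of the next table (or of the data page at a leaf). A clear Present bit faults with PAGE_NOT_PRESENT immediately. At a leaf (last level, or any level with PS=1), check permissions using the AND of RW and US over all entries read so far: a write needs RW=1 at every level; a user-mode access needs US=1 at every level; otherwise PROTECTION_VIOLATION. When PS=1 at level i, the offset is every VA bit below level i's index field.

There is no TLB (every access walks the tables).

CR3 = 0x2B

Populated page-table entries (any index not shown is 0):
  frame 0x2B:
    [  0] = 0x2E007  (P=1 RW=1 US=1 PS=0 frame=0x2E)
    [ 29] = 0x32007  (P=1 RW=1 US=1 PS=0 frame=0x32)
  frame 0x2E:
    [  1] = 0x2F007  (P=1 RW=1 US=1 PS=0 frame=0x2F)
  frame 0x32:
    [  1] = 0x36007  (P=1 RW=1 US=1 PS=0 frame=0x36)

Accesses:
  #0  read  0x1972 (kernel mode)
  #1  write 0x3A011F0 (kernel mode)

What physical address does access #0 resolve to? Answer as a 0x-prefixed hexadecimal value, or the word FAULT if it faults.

Trace:
#0 VA=0x1972 (r,kernel):
  L0 @0x2B[0] → 0x2E007  P=1,RW=1,US=1,PS=0
  L1 @0x2E[1] → 0x2F007  P=1,RW=1,US=1,PS=0
  ⇒ phys 0x2F972  [2 reads]
#1 VA=0x3A011F0 (w,kernel):
  L0 @0x2B[29] → 0x32007  P=1,RW=1,US=1,PS=0
  L1 @0x32[1] → 0x36007  P=1,RW=1,US=1,PS=0
  ⇒ phys 0x361F0  [2 reads]

Access #0 PA: 0x2F972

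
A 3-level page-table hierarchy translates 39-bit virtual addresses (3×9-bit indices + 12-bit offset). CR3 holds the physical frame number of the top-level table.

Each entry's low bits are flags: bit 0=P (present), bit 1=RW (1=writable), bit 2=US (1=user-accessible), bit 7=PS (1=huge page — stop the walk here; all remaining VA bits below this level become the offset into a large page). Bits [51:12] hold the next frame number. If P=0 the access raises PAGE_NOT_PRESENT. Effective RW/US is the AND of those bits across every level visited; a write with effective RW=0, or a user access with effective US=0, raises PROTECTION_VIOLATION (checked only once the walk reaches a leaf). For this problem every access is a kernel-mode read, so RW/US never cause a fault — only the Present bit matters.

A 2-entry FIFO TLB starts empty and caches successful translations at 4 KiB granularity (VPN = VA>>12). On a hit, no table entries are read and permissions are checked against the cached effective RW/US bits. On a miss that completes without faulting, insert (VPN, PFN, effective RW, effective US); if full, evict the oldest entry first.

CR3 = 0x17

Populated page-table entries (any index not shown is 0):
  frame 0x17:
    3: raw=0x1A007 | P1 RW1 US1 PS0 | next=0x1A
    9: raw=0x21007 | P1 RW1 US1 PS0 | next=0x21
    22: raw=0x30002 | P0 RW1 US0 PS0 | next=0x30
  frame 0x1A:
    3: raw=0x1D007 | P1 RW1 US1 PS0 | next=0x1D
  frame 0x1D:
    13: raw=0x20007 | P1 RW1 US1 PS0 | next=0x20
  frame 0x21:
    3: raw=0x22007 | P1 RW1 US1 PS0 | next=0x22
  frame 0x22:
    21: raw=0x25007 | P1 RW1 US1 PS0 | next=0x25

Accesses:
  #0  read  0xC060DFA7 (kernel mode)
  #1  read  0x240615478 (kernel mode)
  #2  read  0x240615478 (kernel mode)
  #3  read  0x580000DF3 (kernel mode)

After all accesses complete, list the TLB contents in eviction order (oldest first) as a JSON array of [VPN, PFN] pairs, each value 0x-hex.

Per-access translation:
#0 VA=0xC060DFA7 (r,kernel):
  [0] read 0x17 idx=3: raw=0x1A007 flags P=1 W=1 U=1 S=0
  [1] read 0x1A idx=3: raw=0x1D007 flags P=1 W=1 U=1 S=0
  [2] read 0x1D idx=13: raw=0x20007 flags P=1 W=1 U=1 S=0
  ✓ 0x20FA7  — 3 lookups
#1 VA=0x240615478 (r,kernel):
  [0] read 0x17 idx=9: raw=0x21007 flags P=1 W=1 U=1 S=0
  [1] read 0x21 idx=3: raw=0x22007 flags P=1 W=1 U=1 S=0
  [2] read 0x22 idx=21: raw=0x25007 flags P=1 W=1 U=1 S=0
  ✓ 0x25478  — 3 lookups
#2 VA=0x240615478 (r,kernel):
  TLB hit vpn=0x240615 → PA=0x25478
#3 VA=0x580000DF3 (r,kernel):
  [0] read 0x17 idx=22: raw=0x30002 flags P=0 W=1 U=0 S=0
  → PAGE_NOT_PRESENT  (1 entries read)

TLB: [["0xC060D", "0x20"], ["0x240615", "0x25"]]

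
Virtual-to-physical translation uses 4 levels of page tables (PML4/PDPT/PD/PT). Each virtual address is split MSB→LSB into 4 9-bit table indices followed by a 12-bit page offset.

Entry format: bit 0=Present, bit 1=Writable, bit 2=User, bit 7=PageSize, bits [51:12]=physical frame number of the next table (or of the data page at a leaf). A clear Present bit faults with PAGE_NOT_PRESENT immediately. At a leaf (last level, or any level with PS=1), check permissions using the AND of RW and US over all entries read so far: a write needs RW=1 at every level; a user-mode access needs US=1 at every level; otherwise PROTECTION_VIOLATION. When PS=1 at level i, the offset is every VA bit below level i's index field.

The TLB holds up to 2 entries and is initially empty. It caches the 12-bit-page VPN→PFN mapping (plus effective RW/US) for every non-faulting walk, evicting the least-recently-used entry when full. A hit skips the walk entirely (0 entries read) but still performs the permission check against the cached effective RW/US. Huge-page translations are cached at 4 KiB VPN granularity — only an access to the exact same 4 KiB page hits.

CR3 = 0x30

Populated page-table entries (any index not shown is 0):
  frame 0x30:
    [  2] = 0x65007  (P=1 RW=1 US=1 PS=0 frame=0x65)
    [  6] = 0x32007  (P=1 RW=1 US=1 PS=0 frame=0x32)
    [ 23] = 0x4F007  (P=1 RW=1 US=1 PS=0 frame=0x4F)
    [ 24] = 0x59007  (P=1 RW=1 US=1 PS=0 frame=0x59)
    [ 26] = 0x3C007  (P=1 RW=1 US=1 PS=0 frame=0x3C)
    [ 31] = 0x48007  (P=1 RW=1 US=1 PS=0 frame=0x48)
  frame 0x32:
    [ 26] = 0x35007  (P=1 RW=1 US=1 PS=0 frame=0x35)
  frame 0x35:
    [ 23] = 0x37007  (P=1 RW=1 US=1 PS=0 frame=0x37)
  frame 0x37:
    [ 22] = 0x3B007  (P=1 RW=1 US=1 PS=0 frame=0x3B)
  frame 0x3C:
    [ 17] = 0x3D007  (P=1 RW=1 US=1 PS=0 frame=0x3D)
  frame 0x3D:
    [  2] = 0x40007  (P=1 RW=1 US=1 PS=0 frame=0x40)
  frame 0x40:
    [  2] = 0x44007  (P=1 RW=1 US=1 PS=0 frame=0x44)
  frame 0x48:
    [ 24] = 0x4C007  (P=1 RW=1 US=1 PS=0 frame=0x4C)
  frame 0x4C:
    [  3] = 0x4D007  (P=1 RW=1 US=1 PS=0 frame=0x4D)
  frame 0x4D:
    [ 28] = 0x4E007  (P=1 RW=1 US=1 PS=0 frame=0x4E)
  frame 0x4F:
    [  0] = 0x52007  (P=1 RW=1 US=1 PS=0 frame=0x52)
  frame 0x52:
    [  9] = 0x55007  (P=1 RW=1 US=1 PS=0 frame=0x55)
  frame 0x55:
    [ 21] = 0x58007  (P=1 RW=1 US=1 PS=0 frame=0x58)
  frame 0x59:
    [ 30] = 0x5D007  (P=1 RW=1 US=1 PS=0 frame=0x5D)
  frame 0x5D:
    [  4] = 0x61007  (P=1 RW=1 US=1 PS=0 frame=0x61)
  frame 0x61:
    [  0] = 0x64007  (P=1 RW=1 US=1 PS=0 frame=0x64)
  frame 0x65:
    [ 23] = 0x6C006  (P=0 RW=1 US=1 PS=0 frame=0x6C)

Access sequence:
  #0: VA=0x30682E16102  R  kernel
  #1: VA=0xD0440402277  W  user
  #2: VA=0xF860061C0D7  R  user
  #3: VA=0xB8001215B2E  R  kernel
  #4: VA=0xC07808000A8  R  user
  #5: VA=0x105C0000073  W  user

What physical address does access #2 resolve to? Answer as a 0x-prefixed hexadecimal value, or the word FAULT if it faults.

Per-access translation:
#0 VA=0x30682E16102 (r,kernel):
  lvl0: tbl 0x30, slot 6 ⇒ 0x32007 (P1/RW1/US1/PS0)
  lvl1: tbl 0x32, slot 26 ⇒ 0x35007 (P1/RW1/US1/PS0)
  lvl2: tbl 0x35, slot 23 ⇒ 0x37007 (P1/RW1/US1/PS0)
  lvl3: tbl 0x37, slot 22 ⇒ 0x3B007 (P1/RW1/US1/PS0)
  → PA=0x3B102  (4 entries read)
#1 VA=0xD0440402277 (w,user):
  lvl0: tbl 0x30, slot 26 ⇒ 0x3C007 (P1/RW1/US1/PS0)
  lvl1: tbl 0x3C, slot 17 ⇒ 0x3D007 (P1/RW1/US1/PS0)
  lvl2: tbl 0x3D, slot 2 ⇒ 0x40007 (P1/RW1/US1/PS0)
  lvl3: tbl 0x40, slot 2 ⇒ 0x44007 (P1/RW1/US1/PS0)
  → PA=0x44277  (4 entries read)
#2 VA=0xF860061C0D7 (r,user):
  lvl0: tbl 0x30, slot 31 ⇒ 0x48007 (P1/RW1/US1/PS0)
  lvl1: tbl 0x48, slot 24 ⇒ 0x4C007 (P1/RW1/US1/PS0)
  lvl2: tbl 0x4C, slot 3 ⇒ 0x4D007 (P1/RW1/US1/PS0)
  lvl3: tbl 0x4D, slot 28 ⇒ 0x4E007 (P1/RW1/US1/PS0)
  → PA=0x4E0D7  (4 entries read)
#3 VA=0xB8001215B2E (r,kernel):
  lvl0: tbl 0x30, slot 23 ⇒ 0x4F007 (P1/RW1/US1/PS0)
  lvl1: tbl 0x4F, slot 0 ⇒ 0x52007 (P1/RW1/US1/PS0)
  lvl2: tbl 0x52, slot 9 ⇒ 0x55007 (P1/RW1/US1/PS0)
  lvl3: tbl 0x55, slot 21 ⇒ 0x58007 (P1/RW1/US1/PS0)
  → PA=0x58B2E  (4 entries read)
#4 VA=0xC07808000A8 (r,user):
  lvl0: tbl 0x30, slot 24 ⇒ 0x59007 (P1/RW1/US1/PS0)
  lvl1: tbl 0x59, slot 30 ⇒ 0x5D007 (P1/RW1/US1/PS0)
  lvl2: tbl 0x5D, slot 4 ⇒ 0x61007 (P1/RW1/US1/PS0)
  lvl3: tbl 0x61, slot 0 ⇒ 0x64007 (P1/RW1/US1/PS0)
  → PA=0x640A8  (4 entries read)
#5 VA=0x105C0000073 (w,user):
  lvl0: tbl 0x30, slot 2 ⇒ 0x65007 (P1/RW1/US1/PS0)
  lvl1: tbl 0x65, slot 23 ⇒ 0x6C006 (P0/RW1/US1/PS0)
  ⇒ fault: PAGE_NOT_PRESENT  — 2 lookups

Access #2 PA: 0x4E0D7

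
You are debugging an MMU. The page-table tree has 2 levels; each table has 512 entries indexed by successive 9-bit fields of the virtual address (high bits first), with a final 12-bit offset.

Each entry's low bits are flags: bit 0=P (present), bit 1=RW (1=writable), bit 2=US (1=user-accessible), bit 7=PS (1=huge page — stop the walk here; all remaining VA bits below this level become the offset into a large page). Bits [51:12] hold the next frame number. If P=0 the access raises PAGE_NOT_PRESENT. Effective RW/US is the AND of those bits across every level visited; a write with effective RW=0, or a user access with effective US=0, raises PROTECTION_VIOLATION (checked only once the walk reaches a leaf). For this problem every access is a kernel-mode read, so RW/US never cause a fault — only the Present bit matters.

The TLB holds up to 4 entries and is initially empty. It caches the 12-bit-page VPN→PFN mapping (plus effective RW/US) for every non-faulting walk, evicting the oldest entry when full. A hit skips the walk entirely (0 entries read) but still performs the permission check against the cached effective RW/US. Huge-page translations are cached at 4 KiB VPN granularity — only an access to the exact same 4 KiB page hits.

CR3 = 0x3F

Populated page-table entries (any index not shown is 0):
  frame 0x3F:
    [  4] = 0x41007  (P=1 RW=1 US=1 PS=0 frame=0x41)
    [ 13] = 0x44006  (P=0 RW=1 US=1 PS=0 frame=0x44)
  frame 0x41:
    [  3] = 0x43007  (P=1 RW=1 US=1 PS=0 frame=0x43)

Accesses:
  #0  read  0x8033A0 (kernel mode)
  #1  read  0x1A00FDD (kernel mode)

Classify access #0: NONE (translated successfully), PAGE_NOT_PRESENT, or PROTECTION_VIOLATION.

Walk each access:
#0 VA=0x8033A0 (r,kernel):
  [0] read 0x3F idx=4: raw=0x41007 flags P=1 W=1 U=1 S=0
  [1] read 0x41 idx=3: raw=0x43007 flags P=1 W=1 U=1 S=0
  ✓ 0x433A0  — 2 lookups
#1 VA=0x1A00FDD (r,kernel):
  [0] read 0x3F idx=13: raw=0x44006 flags P=0 W=1 U=1 S=0
  → PAGE_NOT_PRESENT  (1 entries read)

Access #0 fault: NONE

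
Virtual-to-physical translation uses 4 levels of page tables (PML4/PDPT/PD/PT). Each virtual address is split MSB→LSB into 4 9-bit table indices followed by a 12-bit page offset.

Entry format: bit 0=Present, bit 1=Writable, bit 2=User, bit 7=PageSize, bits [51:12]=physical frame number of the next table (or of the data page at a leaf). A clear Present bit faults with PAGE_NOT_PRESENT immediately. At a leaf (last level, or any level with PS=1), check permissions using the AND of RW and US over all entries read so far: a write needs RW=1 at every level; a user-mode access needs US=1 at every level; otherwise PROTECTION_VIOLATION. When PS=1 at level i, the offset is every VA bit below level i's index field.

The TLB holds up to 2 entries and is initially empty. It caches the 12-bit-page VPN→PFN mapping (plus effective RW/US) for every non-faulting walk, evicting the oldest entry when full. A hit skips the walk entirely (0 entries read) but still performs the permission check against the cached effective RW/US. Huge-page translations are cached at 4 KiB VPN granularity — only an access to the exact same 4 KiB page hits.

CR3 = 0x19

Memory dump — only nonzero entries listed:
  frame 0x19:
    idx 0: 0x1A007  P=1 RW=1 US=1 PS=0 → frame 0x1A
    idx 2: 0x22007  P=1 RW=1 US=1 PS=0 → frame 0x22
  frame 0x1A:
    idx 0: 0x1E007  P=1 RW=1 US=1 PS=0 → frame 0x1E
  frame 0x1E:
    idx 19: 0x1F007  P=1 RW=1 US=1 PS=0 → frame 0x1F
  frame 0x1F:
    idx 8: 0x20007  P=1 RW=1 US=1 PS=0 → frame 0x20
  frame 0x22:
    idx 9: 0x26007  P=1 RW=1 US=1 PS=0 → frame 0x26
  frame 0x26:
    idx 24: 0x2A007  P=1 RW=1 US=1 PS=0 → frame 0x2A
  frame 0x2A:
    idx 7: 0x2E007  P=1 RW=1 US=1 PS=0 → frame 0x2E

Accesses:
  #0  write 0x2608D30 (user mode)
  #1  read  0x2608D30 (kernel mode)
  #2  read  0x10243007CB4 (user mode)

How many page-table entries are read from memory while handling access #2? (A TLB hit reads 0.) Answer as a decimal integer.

Trace:
#0 VA=0x2608D30 (w,user):
  lvl0: tbl 0x19, slot 0 ⇒ 0x1A007 (P1/RW1/US1/PS0)
  lvl1: tbl 0x1A, slot 0 ⇒ 0x1E007 (P1/RW1/US1/PS0)
  lvl2: tbl 0x1E, slot 19 ⇒ 0x1F007 (P1/RW1/US1/PS0)
  lvl3: tbl 0x1F, slot 8 ⇒ 0x20007 (P1/RW1/US1/PS0)
  ✓ 0x20D30  — 4 lookups
#1 VA=0x2608D30 (r,kernel):
  TLB hit vpn=0x2608 → PA=0x20D30
#2 VA=0x10243007CB4 (r,user):
  lvl0: tbl 0x19, slot 2 ⇒ 0x22007 (P1/RW1/US1/PS0)
  lvl1: tbl 0x22, slot 9 ⇒ 0x26007 (P1/RW1/US1/PS0)
  lvl2: tbl 0x26, slot 24 ⇒ 0x2A007 (P1/RW1/US1/PS0)
  lvl3: tbl 0x2A, slot 7 ⇒ 0x2E007 (P1/RW1/US1/PS0)
  ✓ 0x2ECB4  — 4 lookups

Entries read for #2: 4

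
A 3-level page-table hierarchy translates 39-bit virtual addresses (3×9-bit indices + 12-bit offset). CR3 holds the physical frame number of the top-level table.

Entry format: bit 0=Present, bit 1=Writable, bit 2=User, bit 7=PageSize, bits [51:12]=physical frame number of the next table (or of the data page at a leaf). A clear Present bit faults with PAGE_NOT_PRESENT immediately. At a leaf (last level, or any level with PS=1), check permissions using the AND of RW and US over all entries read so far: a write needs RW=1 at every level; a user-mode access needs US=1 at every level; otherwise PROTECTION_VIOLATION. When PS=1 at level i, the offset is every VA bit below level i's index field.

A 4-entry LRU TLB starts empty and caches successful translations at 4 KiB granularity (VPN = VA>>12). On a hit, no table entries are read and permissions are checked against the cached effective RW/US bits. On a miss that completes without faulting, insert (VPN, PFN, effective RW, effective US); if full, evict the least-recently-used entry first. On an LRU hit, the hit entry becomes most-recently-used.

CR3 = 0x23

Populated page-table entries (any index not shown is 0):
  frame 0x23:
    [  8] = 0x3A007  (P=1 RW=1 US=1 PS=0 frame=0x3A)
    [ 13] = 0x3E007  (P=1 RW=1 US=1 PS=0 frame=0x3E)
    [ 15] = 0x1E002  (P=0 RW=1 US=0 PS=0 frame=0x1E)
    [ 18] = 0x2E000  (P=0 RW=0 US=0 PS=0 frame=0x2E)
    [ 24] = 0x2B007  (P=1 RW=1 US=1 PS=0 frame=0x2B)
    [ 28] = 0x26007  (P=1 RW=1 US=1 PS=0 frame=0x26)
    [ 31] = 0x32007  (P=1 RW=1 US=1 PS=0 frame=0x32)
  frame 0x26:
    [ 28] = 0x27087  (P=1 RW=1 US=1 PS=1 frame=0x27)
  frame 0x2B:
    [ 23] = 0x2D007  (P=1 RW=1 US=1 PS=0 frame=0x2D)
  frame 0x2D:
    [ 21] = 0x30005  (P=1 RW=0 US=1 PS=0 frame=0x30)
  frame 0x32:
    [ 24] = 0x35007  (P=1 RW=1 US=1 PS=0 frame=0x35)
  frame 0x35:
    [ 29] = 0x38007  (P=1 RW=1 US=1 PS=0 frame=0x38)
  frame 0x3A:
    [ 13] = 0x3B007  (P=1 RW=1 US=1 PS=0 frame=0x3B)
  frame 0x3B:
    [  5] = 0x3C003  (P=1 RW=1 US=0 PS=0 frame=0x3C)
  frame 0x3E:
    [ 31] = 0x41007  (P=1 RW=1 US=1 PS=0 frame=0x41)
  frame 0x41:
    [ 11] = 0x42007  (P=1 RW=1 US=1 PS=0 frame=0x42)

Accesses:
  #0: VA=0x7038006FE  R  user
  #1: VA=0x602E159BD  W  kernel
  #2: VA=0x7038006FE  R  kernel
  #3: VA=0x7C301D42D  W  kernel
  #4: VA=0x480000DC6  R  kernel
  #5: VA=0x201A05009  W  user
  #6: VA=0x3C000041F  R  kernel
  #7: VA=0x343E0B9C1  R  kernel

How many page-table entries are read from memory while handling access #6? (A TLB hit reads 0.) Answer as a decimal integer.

Per-access translation:
#0 VA=0x7038006FE (r,user):
  [0] read 0x23 idx=28: raw=0x26007 flags P=1 W=1 U=1 S=0
  [1] read 0x26 idx=28: raw=0x27087 flags P=1 W=1 U=1 S=1
  ✓ 0x276FE (huge @L1)  — 2 lookups
#1 VA=0x602E159BD (w,kernel):
  [0] read 0x23 idx=24: raw=0x2B007 flags P=1 W=1 U=1 S=0
  [1] read 0x2B idx=23: raw=0x2D007 flags P=1 W=1 U=1 S=0
  [2] read 0x2D idx=21: raw=0x30005 flags P=1 W=0 U=1 S=0
  ✗ PROTECTION_VIOLATION  [3 reads]
#2 VA=0x7038006FE (r,kernel):
  TLB hit vpn=0x703800 → PA=0x276FE
#3 VA=0x7C301D42D (w,kernel):
  [0] read 0x23 idx=31: raw=0x32007 flags P=1 W=1 U=1 S=0
  [1] read 0x32 idx=24: raw=0x35007 flags P=1 W=1 U=1 S=0
  [2] read 0x35 idx=29: raw=0x38007 flags P=1 W=1 U=1 S=0
  ✓ 0x3842D  — 3 lookups
#4 VA=0x480000DC6 (r,kernel):
  [0] read 0x23 idx=18: raw=0x2E000 flags P=0 W=0 U=0 S=0
  ✗ PAGE_NOT_PRESENT  [1 reads]
#5 VA=0x201A05009 (w,user):
  [0] read 0x23 idx=8: raw=0x3A007 flags P=1 W=1 U=1 S=0
  [1] read 0x3A idx=13: raw=0x3B007 flags P=1 W=1 U=1 S=0
  [2] read 0x3B idx=5: raw=0x3C003 flags P=1 W=1 U=0 S=0
  ✗ PROTECTION_VIOLATION  [3 reads]
#6 VA=0x3C000041F (r,kernel):
  [0] read 0x23 idx=15: raw=0x1E002 flags P=0 W=1 U=0 S=0
  ✗ PAGE_NOT_PRESENT  [1 reads]
#7 VA=0x343E0B9C1 (r,kernel):
  [0] read 0x23 idx=13: raw=0x3E007 flags P=1 W=1 U=1 S=0
  [1] read 0x3E idx=31: raw=0x41007 flags P=1 W=1 U=1 S=0
  [2] read 0x41 idx=11: raw=0x42007 flags P=1 W=1 U=1 S=0
  ✓ 0x429C1  — 3 lookups

Entries read for #6: 1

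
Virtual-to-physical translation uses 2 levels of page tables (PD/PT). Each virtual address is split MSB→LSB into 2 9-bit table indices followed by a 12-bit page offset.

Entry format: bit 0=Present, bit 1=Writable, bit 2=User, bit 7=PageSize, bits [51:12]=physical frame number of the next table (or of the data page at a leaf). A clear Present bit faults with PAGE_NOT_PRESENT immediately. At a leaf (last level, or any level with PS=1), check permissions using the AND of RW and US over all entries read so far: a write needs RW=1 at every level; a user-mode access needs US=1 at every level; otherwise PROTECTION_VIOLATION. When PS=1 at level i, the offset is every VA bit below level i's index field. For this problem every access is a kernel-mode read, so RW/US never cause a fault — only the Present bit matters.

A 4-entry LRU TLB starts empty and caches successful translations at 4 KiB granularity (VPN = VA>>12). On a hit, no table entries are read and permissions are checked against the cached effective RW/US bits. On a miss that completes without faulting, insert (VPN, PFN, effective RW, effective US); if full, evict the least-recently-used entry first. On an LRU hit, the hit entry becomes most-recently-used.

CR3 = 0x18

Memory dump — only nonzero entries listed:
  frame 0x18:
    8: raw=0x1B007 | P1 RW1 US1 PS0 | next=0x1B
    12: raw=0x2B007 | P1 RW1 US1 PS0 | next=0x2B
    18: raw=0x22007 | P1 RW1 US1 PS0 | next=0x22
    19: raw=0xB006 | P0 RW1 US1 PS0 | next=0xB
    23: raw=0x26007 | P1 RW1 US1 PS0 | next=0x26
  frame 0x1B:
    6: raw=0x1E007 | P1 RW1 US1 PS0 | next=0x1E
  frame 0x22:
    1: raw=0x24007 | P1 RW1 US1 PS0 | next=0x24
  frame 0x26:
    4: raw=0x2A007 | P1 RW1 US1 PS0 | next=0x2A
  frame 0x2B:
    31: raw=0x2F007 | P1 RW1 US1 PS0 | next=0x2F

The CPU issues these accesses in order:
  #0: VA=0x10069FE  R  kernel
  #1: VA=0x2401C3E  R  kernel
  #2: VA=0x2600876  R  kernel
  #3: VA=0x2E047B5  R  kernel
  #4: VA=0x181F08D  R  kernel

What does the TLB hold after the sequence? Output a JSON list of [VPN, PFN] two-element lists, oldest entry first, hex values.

Trace:
#0 VA=0x10069FE (r,kernel):
  [0] read 0x18 idx=8: raw=0x1B007 flags P=1 W=1 U=1 S=0
  [1] read 0x1B idx=6: raw=0x1E007 flags P=1 W=1 U=1 S=0
  → PA=0x1E9FE  (2 entries read)
#1 VA=0x2401C3E (r,kernel):
  [0] read 0x18 idx=18: raw=0x22007 flags P=1 W=1 U=1 S=0
  [1] read 0x22 idx=1: raw=0x24007 flags P=1 W=1 U=1 S=0
  → PA=0x24C3E  (2 entries read)
#2 VA=0x2600876 (r,kernel):
  [0] read 0x18 idx=19: raw=0xB006 flags P=0 W=1 U=1 S=0
  → PAGE_NOT_PRESENT  (1 entries read)
#3 VA=0x2E047B5 (r,kernel):
  [0] read 0x18 idx=23: raw=0x26007 flags P=1 W=1 U=1 S=0
  [1] read 0x26 idx=4: raw=0x2A007 flags P=1 W=1 U=1 S=0
  → PA=0x2A7B5  (2 entries read)
#4 VA=0x181F08D (r,kernel):
  [0] read 0x18 idx=12: raw=0x2B007 flags P=1 W=1 U=1 S=0
  [1] read 0x2B idx=31: raw=0x2F007 flags P=1 W=1 U=1 S=0
  → PA=0x2F08D  (2 entries read)

TLB: [["0x1006", "0x1E"], ["0x2401", "0x24"], ["0x2E04", "0x2A"], ["0x181F", "0x2F"]]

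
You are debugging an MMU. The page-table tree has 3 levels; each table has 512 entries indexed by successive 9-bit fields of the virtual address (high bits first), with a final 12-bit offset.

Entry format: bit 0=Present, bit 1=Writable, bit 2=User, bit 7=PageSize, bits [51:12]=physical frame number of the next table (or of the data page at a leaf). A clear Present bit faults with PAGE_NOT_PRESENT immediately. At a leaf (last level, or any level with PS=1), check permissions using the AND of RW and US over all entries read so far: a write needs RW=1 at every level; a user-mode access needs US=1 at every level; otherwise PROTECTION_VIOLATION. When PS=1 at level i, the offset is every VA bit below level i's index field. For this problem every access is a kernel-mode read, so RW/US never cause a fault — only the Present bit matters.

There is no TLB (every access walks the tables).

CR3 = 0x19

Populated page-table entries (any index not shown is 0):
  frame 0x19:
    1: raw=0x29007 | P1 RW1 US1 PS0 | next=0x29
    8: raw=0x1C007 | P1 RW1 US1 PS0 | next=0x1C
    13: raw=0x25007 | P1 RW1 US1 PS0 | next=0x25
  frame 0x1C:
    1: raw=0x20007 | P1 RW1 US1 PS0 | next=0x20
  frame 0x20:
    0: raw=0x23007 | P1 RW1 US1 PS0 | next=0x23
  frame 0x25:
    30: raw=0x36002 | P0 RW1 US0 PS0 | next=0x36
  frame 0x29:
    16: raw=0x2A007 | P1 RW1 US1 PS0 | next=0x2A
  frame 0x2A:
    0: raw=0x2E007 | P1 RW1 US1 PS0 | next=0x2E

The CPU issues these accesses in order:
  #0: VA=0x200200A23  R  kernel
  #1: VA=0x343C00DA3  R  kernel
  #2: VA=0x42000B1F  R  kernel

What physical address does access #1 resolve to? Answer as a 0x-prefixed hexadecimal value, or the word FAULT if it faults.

Trace:
#0 VA=0x200200A23 (r,kernel):
  L0 @0x19[8] → 0x1C007  P=1,RW=1,US=1,PS=0
  L1 @0x1C[1] → 0x20007  P=1,RW=1,US=1,PS=0
  L2 @0x20[0] → 0x23007  P=1,RW=1,US=1,PS=0
  ⇒ phys 0x23A23  [3 reads]
#1 VA=0x343C00DA3 (r,kernel):
  L0 @0x19[13] → 0x25007  P=1,RW=1,US=1,PS=0
  L1 @0x25[30] → 0x36002  P=0,RW=1,US=0,PS=0
  ⇒ fault: PAGE_NOT_PRESENT  — 2 lookups
#2 VA=0x42000B1F (r,kernel):
  L0 @0x19[1] → 0x29007  P=1,RW=1,US=1,PS=0
  L1 @0x29[16] → 0x2A007  P=1,RW=1,US=1,PS=0
  L2 @0x2A[0] → 0x2E007  P=1,RW=1,US=1,PS=0
  ⇒ phys 0x2EB1F  [3 reads]

Access #1 PA: FAULT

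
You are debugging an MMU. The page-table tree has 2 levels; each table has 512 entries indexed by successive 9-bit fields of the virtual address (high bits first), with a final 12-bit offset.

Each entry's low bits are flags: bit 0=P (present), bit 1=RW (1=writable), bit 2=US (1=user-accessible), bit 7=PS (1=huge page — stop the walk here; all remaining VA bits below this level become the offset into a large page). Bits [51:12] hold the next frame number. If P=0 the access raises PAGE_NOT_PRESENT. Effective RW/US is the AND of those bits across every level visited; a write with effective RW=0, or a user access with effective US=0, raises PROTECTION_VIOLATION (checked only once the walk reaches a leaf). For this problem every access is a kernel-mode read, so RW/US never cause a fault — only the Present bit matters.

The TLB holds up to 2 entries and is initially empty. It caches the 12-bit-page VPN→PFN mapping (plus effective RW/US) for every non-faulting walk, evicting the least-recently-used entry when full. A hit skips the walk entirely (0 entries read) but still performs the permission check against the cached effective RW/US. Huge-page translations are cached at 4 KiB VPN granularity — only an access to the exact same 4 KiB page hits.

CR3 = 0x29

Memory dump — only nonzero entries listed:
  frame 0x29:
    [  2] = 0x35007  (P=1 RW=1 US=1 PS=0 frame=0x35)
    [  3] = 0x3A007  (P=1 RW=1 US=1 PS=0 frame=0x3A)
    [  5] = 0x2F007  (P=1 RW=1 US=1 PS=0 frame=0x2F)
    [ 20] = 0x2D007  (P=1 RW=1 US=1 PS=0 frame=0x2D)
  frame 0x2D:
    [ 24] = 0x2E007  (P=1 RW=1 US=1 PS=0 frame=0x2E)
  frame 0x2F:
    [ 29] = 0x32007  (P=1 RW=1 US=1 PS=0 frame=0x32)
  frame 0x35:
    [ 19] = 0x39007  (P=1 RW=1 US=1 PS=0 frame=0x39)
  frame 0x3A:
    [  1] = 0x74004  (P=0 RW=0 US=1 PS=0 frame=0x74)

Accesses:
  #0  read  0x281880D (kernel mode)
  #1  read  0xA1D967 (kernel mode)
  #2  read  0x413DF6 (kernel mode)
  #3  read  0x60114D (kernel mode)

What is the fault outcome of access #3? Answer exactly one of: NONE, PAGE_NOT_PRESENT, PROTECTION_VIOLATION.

Walk each access:
#0 VA=0x281880D (r,kernel):
  [0] read 0x29 idx=20: raw=0x2D007 flags P=1 W=1 U=1 S=0
  [1] read 0x2D idx=24: raw=0x2E007 flags P=1 W=1 U=1 S=0
  → PA=0x2E80D  (2 entries read)
#1 VA=0xA1D967 (r,kernel):
  [0] read 0x29 idx=5: raw=0x2F007 flags P=1 W=1 U=1 S=0
  [1] read 0x2F idx=29: raw=0x32007 flags P=1 W=1 U=1 S=0
  → PA=0x32967  (2 entries read)
#2 VA=0x413DF6 (r,kernel):
  [0] read 0x29 idx=2: raw=0x35007 flags P=1 W=1 U=1 S=0
  [1] read 0x35 idx=19: raw=0x39007 flags P=1 W=1 U=1 S=0
  → PA=0x39DF6  (2 entries read)
#3 VA=0x60114D (r,kernel):
  [0] read 0x29 idx=3: raw=0x3A007 flags P=1 W=1 U=1 S=0
  [1] read 0x3A idx=1: raw=0x74004 flags P=0 W=0 U=1 S=0
  → PAGE_NOT_PRESENT  (2 entries read)

Access #3 fault: PAGE_NOT_PRESENT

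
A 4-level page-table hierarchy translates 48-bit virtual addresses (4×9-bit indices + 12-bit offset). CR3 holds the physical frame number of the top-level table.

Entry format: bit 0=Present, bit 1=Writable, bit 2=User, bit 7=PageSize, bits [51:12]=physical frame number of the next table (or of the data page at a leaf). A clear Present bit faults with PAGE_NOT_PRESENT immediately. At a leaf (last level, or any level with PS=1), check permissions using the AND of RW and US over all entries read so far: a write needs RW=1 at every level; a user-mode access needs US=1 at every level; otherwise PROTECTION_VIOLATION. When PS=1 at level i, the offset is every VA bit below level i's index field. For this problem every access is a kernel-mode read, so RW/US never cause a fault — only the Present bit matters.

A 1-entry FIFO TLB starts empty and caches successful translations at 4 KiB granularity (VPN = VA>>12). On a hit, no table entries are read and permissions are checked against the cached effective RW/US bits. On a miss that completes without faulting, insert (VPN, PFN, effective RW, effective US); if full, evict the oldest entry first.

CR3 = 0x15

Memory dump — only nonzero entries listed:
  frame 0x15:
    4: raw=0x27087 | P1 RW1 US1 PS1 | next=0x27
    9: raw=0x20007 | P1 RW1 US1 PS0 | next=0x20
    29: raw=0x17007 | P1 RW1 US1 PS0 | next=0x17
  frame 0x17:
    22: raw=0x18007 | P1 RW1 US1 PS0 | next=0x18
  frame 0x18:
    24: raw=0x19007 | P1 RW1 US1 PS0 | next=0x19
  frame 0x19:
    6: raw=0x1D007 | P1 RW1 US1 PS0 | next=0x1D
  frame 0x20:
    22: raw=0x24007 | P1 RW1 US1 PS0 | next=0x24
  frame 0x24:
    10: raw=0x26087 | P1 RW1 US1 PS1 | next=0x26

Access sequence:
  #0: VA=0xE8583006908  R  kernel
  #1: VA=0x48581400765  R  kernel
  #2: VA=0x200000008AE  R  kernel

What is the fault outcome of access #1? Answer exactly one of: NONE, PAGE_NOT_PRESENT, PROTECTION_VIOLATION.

Per-access translation:
#0 VA=0xE8583006908 (r,kernel):
  L0: frame=0x15 idx=29 entry=0x17007 [P=1 RW=1 US=1 PS=0]
  L1: frame=0x17 idx=22 entry=0x18007 [P=1 RW=1 US=1 PS=0]
  L2: frame=0x18 idx=24 entry=0x19007 [P=1 RW=1 US=1 PS=0]
  L3: frame=0x19 idx=6 entry=0x1D007 [P=1 RW=1 US=1 PS=0]
  ⇒ phys 0x1D908  [4 reads]
#1 VA=0x48581400765 (r,kernel):
  L0: frame=0x15 idx=9 entry=0x20007 [P=1 RW=1 US=1 PS=0]
  L1: frame=0x20 idx=22 entry=0x24007 [P=1 RW=1 US=1 PS=0]
  L2: frame=0x24 idx=10 entry=0x26087 [P=1 RW=1 US=1 PS=1]
  ⇒ phys 0x26765 (huge @L2)  [3 reads]
#2 VA=0x200000008AE (r,kernel):
  L0: frame=0x15 idx=4 entry=0x27087 [P=1 RW=1 US=1 PS=1]
  ⇒ phys 0x278AE (huge @L0)  [1 reads]

Access #1 fault: NONE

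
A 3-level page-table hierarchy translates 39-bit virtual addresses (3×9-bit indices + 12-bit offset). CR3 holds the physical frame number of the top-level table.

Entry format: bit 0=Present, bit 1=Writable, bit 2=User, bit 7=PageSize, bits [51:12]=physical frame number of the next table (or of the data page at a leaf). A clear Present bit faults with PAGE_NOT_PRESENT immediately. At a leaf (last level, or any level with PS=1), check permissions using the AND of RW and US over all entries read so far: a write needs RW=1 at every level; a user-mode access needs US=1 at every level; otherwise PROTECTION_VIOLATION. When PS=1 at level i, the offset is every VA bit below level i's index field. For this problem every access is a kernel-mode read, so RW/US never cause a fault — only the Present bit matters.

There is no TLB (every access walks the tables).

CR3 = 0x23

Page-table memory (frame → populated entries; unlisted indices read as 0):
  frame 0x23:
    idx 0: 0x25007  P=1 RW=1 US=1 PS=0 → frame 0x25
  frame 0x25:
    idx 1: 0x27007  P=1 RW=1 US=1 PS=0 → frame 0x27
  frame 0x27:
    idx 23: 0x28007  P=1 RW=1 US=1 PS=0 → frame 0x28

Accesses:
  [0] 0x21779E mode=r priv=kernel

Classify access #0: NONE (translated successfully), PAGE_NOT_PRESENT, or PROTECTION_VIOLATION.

Per-access translation:
#0 VA=0x21779E (r,kernel):
  L0 @0x23[0] → 0x25007  P=1,RW=1,US=1,PS=0
  L1 @0x25[1] → 0x27007  P=1,RW=1,US=1,PS=0
  L2 @0x27[23] → 0x28007  P=1,RW=1,US=1,PS=0
  → PA=0x2879E  (3 entries read)

Access #0 fault: NONE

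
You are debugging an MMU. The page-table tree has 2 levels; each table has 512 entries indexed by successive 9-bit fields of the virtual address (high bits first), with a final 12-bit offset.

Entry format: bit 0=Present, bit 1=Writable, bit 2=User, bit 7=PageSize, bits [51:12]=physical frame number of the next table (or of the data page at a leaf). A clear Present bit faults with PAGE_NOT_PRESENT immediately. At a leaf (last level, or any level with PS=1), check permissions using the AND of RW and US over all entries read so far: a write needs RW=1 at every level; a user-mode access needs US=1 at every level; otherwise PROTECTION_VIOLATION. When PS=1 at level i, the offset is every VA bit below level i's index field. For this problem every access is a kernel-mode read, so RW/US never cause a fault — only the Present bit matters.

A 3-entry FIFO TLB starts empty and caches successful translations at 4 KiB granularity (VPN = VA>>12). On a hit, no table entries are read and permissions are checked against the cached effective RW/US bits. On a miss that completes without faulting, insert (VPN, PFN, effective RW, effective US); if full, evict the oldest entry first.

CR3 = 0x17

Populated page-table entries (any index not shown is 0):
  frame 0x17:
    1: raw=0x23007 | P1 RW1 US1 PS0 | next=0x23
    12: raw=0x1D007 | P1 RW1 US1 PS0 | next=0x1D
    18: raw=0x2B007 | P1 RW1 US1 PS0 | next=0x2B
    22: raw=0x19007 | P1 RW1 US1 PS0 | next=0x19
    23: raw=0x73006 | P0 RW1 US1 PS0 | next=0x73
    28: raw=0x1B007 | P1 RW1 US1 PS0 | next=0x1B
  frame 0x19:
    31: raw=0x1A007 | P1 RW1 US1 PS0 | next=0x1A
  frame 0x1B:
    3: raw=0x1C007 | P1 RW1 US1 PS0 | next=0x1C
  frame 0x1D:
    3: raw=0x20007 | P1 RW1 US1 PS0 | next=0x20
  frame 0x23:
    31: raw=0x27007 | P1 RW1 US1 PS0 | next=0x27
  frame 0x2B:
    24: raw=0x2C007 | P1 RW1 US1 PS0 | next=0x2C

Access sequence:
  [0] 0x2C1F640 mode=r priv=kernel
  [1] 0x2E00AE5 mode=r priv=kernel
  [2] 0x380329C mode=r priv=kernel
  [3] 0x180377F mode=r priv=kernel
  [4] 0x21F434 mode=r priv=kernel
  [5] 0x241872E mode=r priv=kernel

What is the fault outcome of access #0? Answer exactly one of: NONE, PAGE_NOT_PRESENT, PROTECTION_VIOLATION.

Walk each access:
#0 VA=0x2C1F640 (r,kernel):
  lvl0: tbl 0x17, slot 22 ⇒ 0x19007 (P1/RW1/US1/PS0)
  lvl1: tbl 0x19, slot 31 ⇒ 0x1A007 (P1/RW1/US1/PS0)
  ⇒ phys 0x1A640  [2 reads]
#1 VA=0x2E00AE5 (r,kernel):
  lvl0: tbl 0x17, slot 23 ⇒ 0x73006 (P0/RW1/US1/PS0)
  ✗ PAGE_NOT_PRESENT  [1 reads]
#2 VA=0x380329C (r,kernel):
  lvl0: tbl 0x17, slot 28 ⇒ 0x1B007 (P1/RW1/US1/PS0)
  lvl1: tbl 0x1B, slot 3 ⇒ 0x1C007 (P1/RW1/US1/PS0)
  ⇒ phys 0x1C29C  [2 reads]
#3 VA=0x180377F (r,kernel):
  lvl0: tbl 0x17, slot 12 ⇒ 0x1D007 (P1/RW1/US1/PS0)
  lvl1: tbl 0x1D, slot 3 ⇒ 0x20007 (P1/RW1/US1/PS0)
  ⇒ phys 0x2077F  [2 reads]
#4 VA=0x21F434 (r,kernel):
  lvl0: tbl 0x17, slot 1 ⇒ 0x23007 (P1/RW1/US1/PS0)
  lvl1: tbl 0x23, slot 31 ⇒ 0x27007 (P1/RW1/US1/PS0)
  ⇒ phys 0x27434  [2 reads]
#5 VA=0x241872E (r,kernel):
  lvl0: tbl 0x17, slot 18 ⇒ 0x2B007 (P1/RW1/US1/PS0)
  lvl1: tbl 0x2B, slot 24 ⇒ 0x2C007 (P1/RW1/US1/PS0)
  ⇒ phys 0x2C72E  [2 reads]

Access #0 fault: NONE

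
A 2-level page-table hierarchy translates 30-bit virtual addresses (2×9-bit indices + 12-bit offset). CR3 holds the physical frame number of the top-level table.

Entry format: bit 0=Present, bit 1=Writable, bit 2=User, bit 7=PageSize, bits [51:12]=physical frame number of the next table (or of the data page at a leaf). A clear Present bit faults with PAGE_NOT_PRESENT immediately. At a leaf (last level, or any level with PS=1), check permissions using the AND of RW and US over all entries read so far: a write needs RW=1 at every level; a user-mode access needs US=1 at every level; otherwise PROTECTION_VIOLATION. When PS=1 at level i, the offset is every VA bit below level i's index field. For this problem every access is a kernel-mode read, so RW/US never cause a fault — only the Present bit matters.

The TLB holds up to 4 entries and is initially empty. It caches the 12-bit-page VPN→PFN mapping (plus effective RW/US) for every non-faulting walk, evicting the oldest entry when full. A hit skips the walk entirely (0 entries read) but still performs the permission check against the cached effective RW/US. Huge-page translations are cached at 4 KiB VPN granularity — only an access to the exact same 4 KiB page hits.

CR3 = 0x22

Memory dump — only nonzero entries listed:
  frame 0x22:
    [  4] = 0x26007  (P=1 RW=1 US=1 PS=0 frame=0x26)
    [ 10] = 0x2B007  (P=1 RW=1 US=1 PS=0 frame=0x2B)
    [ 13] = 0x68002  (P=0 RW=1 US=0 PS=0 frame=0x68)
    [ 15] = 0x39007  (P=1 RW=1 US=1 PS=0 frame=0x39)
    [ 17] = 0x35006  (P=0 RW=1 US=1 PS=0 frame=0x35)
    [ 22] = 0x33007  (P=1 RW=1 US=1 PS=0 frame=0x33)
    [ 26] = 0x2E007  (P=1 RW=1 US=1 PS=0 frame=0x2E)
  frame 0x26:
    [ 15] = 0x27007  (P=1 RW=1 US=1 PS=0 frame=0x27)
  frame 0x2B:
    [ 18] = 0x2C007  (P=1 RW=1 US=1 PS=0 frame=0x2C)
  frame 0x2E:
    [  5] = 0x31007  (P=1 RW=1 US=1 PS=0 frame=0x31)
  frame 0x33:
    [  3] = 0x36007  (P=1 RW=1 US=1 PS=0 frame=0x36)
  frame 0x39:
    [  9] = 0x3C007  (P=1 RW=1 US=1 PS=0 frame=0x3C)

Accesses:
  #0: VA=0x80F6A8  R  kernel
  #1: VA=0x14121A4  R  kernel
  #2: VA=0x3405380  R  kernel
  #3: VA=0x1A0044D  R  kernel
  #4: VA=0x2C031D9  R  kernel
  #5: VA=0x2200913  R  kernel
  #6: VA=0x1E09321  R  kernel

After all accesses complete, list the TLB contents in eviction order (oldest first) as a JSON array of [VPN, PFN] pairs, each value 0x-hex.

Walk each access:
#0 VA=0x80F6A8 (r,kernel):
  lvl0: tbl 0x22, slot 4 ⇒ 0x26007 (P1/RW1/US1/PS0)
  lvl1: tbl 0x26, slot 15 ⇒ 0x27007 (P1/RW1/US1/PS0)
  → PA=0x276A8  (2 entries read)
#1 VA=0x14121A4 (r,kernel):
  lvl0: tbl 0x22, slot 10 ⇒ 0x2B007 (P1/RW1/US1/PS0)
  lvl1: tbl 0x2B, slot 18 ⇒ 0x2C007 (P1/RW1/US1/PS0)
  → PA=0x2C1A4  (2 entries read)
#2 VA=0x3405380 (r,kernel):
  lvl0: tbl 0x22, slot 26 ⇒ 0x2E007 (P1/RW1/US1/PS0)
  lvl1: tbl 0x2E, slot 5 ⇒ 0x31007 (P1/RW1/US1/PS0)
  → PA=0x31380  (2 entries read)
#3 VA=0x1A0044D (r,kernel):
  lvl0: tbl 0x22, slot 13 ⇒ 0x68002 (P0/RW1/US0/PS0)
  ⇒ fault: PAGE_NOT_PRESENT  — 1 lookups
#4 VA=0x2C031D9 (r,kernel):
  lvl0: tbl 0x22, slot 22 ⇒ 0x33007 (P1/RW1/US1/PS0)
  lvl1: tbl 0x33, slot 3 ⇒ 0x36007 (P1/RW1/US1/PS0)
  → PA=0x361D9  (2 entries read)
#5 VA=0x2200913 (r,kernel):
  lvl0: tbl 0x22, slot 17 ⇒ 0x35006 (P0/RW1/US1/PS0)
  ⇒ fault: PAGE_NOT_PRESENT  — 1 lookups
#6 VA=0x1E09321 (r,kernel):
  lvl0: tbl 0x22, slot 15 ⇒ 0x39007 (P1/RW1/US1/PS0)
  lvl1: tbl 0x39, slot 9 ⇒ 0x3C007 (P1/RW1/US1/PS0)
  → PA=0x3C321  (2 entries read)

TLB: [["0x1412", "0x2C"], ["0x3405", "0x31"], ["0x2C03", "0x36"], ["0x1E09", "0x3C"]]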